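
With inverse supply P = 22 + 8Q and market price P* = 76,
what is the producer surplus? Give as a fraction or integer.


Minimum supply price (at Q=0): P_min = 22
Quantity supplied at P* = 76:
Q* = (76 - 22)/8 = 27/4
PS = (1/2) * Q* * (P* - P_min)
PS = (1/2) * 27/4 * (76 - 22)
PS = (1/2) * 27/4 * 54 = 729/4

729/4


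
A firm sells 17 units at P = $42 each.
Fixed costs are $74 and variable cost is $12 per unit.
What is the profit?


Total Revenue = P * Q = 42 * 17 = $714
Total Cost = FC + VC*Q = 74 + 12*17 = $278
Profit = TR - TC = 714 - 278 = $436

$436


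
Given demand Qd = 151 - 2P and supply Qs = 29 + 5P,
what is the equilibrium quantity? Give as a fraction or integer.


First find equilibrium price:
151 - 2P = 29 + 5P
P* = 122/7 = 122/7
Then substitute into demand:
Q* = 151 - 2 * 122/7 = 813/7

813/7


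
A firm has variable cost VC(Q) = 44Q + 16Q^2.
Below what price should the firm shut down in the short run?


AVC(Q) = VC(Q)/Q = 44 + 16Q
AVC is increasing in Q, so minimum AVC is at Q -> 0+.
Min AVC = 44
The firm should shut down if P < 44.

44


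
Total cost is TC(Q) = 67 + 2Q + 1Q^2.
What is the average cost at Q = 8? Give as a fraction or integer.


TC(8) = 67 + 2*8 + 1*8^2
TC(8) = 67 + 16 + 64 = 147
AC = TC/Q = 147/8 = 147/8

147/8


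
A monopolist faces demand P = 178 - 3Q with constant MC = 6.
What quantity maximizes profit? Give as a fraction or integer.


TR = P*Q = (178 - 3Q)Q = 178Q - 3Q^2
MR = dTR/dQ = 178 - 6Q
Set MR = MC:
178 - 6Q = 6
172 = 6Q
Q* = 172/6 = 86/3

86/3


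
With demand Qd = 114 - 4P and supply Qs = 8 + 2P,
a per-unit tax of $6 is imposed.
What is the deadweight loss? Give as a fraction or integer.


Pre-tax equilibrium quantity: Q* = 130/3
Post-tax equilibrium quantity: Q_tax = 106/3
Reduction in quantity: Q* - Q_tax = 8
DWL = (1/2) * tax * (Q* - Q_tax)
DWL = (1/2) * 6 * 8 = 24

24


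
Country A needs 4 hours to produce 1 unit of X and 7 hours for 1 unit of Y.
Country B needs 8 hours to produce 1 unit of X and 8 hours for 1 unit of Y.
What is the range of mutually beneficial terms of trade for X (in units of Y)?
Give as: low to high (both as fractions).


Opportunity cost of X for Country A = hours_X / hours_Y = 4/7 = 4/7 units of Y
Opportunity cost of X for Country B = hours_X / hours_Y = 8/8 = 1 units of Y
Terms of trade must be between the two opportunity costs.
Range: 4/7 to 1

4/7 to 1


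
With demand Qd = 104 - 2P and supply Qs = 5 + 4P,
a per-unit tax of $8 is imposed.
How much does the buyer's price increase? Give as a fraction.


With a per-unit tax, the buyer's price increase depends on relative slopes.
Supply slope: d = 4, Demand slope: b = 2
Buyer's price increase = d * tax / (b + d)
= 4 * 8 / (2 + 4)
= 32 / 6 = 16/3

16/3


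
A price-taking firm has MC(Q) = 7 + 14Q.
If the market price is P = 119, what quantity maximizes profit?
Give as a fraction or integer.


In perfect competition, profit is maximized where P = MC.
119 = 7 + 14Q
112 = 14Q
Q* = 112/14 = 8

8


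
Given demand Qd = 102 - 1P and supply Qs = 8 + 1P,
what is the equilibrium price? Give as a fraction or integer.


At equilibrium, Qd = Qs.
102 - 1P = 8 + 1P
102 - 8 = 1P + 1P
94 = 2P
P* = 94/2 = 47

47


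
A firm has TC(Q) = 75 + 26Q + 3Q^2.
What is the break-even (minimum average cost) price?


AC(Q) = 75/Q + 26 + 3Q
To minimize: dAC/dQ = -75/Q^2 + 3 = 0
Q^2 = 75/3 = 25
Q* = 5
Min AC = 75/5 + 26 + 3*5
Min AC = 15 + 26 + 15 = 56

56


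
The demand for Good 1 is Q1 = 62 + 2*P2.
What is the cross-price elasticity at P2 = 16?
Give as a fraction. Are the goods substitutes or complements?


dQ1/dP2 = 2
At P2 = 16: Q1 = 62 + 2*16 = 94
Exy = (dQ1/dP2)(P2/Q1) = 2 * 16 / 94 = 16/47
Since Exy > 0, the goods are substitutes.

16/47 (substitutes)


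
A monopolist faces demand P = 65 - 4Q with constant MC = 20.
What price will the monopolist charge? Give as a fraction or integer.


MR = 65 - 8Q
Set MR = MC: 65 - 8Q = 20
Q* = 45/8
Substitute into demand:
P* = 65 - 4*45/8 = 85/2

85/2


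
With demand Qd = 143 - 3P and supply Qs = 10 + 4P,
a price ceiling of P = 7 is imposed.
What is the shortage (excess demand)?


At P = 7:
Qd = 143 - 3*7 = 122
Qs = 10 + 4*7 = 38
Shortage = Qd - Qs = 122 - 38 = 84

84


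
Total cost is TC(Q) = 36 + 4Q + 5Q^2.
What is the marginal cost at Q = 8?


MC = dTC/dQ = 4 + 2*5*Q
At Q = 8:
MC = 4 + 10*8
MC = 4 + 80 = 84

84


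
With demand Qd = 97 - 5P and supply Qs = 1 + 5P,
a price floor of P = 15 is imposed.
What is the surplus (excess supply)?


At P = 15:
Qd = 97 - 5*15 = 22
Qs = 1 + 5*15 = 76
Surplus = Qs - Qd = 76 - 22 = 54

54


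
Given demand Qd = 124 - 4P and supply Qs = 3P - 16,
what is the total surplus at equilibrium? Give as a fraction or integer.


Find equilibrium: 124 - 4P = 3P - 16
124 + 16 = 7P
P* = 140/7 = 20
Q* = 3*20 - 16 = 44
Inverse demand: P = 31 - Q/4, so P_max = 31
Inverse supply: P = 16/3 + Q/3, so P_min = 16/3
CS = (1/2) * 44 * (31 - 20) = 242
PS = (1/2) * 44 * (20 - 16/3) = 968/3
TS = CS + PS = 242 + 968/3 = 1694/3

1694/3


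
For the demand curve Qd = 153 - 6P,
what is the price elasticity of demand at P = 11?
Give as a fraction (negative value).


dQ/dP = -6
At P = 11: Q = 153 - 6*11 = 87
E = (dQ/dP)(P/Q) = (-6)(11/87) = -22/29

-22/29


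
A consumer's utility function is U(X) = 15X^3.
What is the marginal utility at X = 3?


MU = dU/dX = 15*3*X^(3-1)
MU = 45*X^2
At X = 3:
MU = 45 * 3^2
MU = 45 * 9 = 405

405


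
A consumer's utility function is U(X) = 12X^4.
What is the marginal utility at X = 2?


MU = dU/dX = 12*4*X^(4-1)
MU = 48*X^3
At X = 2:
MU = 48 * 2^3
MU = 48 * 8 = 384

384


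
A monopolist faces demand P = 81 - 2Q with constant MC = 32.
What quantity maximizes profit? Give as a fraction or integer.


TR = P*Q = (81 - 2Q)Q = 81Q - 2Q^2
MR = dTR/dQ = 81 - 4Q
Set MR = MC:
81 - 4Q = 32
49 = 4Q
Q* = 49/4 = 49/4

49/4


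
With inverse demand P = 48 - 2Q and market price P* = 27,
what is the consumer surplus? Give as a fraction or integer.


Maximum willingness to pay (at Q=0): P_max = 48
Quantity demanded at P* = 27:
Q* = (48 - 27)/2 = 21/2
CS = (1/2) * Q* * (P_max - P*)
CS = (1/2) * 21/2 * (48 - 27)
CS = (1/2) * 21/2 * 21 = 441/4

441/4


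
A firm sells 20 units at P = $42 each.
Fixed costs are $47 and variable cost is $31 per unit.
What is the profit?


Total Revenue = P * Q = 42 * 20 = $840
Total Cost = FC + VC*Q = 47 + 31*20 = $667
Profit = TR - TC = 840 - 667 = $173

$173


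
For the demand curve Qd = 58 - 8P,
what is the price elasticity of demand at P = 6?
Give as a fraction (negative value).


dQ/dP = -8
At P = 6: Q = 58 - 8*6 = 10
E = (dQ/dP)(P/Q) = (-8)(6/10) = -24/5

-24/5


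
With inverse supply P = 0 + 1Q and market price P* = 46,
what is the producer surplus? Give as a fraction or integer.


Minimum supply price (at Q=0): P_min = 0
Quantity supplied at P* = 46:
Q* = (46 - 0)/1 = 46
PS = (1/2) * Q* * (P* - P_min)
PS = (1/2) * 46 * (46 - 0)
PS = (1/2) * 46 * 46 = 1058

1058


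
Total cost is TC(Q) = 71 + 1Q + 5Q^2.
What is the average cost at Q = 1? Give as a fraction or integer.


TC(1) = 71 + 1*1 + 5*1^2
TC(1) = 71 + 1 + 5 = 77
AC = TC/Q = 77/1 = 77

77


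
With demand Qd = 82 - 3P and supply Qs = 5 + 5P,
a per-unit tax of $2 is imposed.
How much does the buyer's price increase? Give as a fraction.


With a per-unit tax, the buyer's price increase depends on relative slopes.
Supply slope: d = 5, Demand slope: b = 3
Buyer's price increase = d * tax / (b + d)
= 5 * 2 / (3 + 5)
= 10 / 8 = 5/4

5/4


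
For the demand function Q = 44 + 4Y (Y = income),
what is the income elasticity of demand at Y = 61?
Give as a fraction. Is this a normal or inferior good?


dQ/dY = 4
At Y = 61: Q = 44 + 4*61 = 288
Ey = (dQ/dY)(Y/Q) = 4 * 61 / 288 = 61/72
Since Ey > 0, this is a normal good.

61/72 (normal good)


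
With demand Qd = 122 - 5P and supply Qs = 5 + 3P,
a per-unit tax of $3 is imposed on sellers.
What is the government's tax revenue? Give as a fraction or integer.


With tax on sellers, new supply: Qs' = 5 + 3(P - 3)
= 3P - 4
New equilibrium quantity:
Q_new = 173/4
Tax revenue = tax * Q_new = 3 * 173/4 = 519/4

519/4


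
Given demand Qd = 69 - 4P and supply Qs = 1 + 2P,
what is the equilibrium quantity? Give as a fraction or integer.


First find equilibrium price:
69 - 4P = 1 + 2P
P* = 68/6 = 34/3
Then substitute into demand:
Q* = 69 - 4 * 34/3 = 71/3

71/3


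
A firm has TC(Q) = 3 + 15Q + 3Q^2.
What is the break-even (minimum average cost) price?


AC(Q) = 3/Q + 15 + 3Q
To minimize: dAC/dQ = -3/Q^2 + 3 = 0
Q^2 = 3/3 = 1
Q* = 1
Min AC = 3/1 + 15 + 3*1
Min AC = 3 + 15 + 3 = 21

21


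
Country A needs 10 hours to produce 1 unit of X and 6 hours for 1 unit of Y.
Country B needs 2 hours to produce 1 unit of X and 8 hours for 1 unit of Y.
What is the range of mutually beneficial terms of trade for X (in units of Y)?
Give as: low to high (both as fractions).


Opportunity cost of X for Country A = hours_X / hours_Y = 10/6 = 5/3 units of Y
Opportunity cost of X for Country B = hours_X / hours_Y = 2/8 = 1/4 units of Y
Terms of trade must be between the two opportunity costs.
Range: 1/4 to 5/3

1/4 to 5/3


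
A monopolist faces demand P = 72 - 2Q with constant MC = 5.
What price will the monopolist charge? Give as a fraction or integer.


MR = 72 - 4Q
Set MR = MC: 72 - 4Q = 5
Q* = 67/4
Substitute into demand:
P* = 72 - 2*67/4 = 77/2

77/2


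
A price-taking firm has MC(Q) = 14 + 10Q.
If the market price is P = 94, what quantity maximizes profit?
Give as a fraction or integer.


In perfect competition, profit is maximized where P = MC.
94 = 14 + 10Q
80 = 10Q
Q* = 80/10 = 8

8


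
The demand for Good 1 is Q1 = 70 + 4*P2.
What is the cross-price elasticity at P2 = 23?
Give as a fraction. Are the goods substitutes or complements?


dQ1/dP2 = 4
At P2 = 23: Q1 = 70 + 4*23 = 162
Exy = (dQ1/dP2)(P2/Q1) = 4 * 23 / 162 = 46/81
Since Exy > 0, the goods are substitutes.

46/81 (substitutes)


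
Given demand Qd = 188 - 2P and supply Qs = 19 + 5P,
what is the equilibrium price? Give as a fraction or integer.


At equilibrium, Qd = Qs.
188 - 2P = 19 + 5P
188 - 19 = 2P + 5P
169 = 7P
P* = 169/7 = 169/7

169/7


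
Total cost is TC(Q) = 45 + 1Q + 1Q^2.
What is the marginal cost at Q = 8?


MC = dTC/dQ = 1 + 2*1*Q
At Q = 8:
MC = 1 + 2*8
MC = 1 + 16 = 17

17


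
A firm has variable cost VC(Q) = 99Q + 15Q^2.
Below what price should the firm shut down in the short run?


AVC(Q) = VC(Q)/Q = 99 + 15Q
AVC is increasing in Q, so minimum AVC is at Q -> 0+.
Min AVC = 99
The firm should shut down if P < 99.

99


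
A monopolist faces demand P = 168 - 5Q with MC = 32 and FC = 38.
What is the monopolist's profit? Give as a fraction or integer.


MR = MC: 168 - 10Q = 32
Q* = 68/5
P* = 168 - 5*68/5 = 100
Profit = (P* - MC)*Q* - FC
= (100 - 32)*68/5 - 38
= 68*68/5 - 38
= 4624/5 - 38 = 4434/5

4434/5


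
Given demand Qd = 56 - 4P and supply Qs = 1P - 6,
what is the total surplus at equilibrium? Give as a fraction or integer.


Find equilibrium: 56 - 4P = 1P - 6
56 + 6 = 5P
P* = 62/5 = 62/5
Q* = 1*62/5 - 6 = 32/5
Inverse demand: P = 14 - Q/4, so P_max = 14
Inverse supply: P = 6 + Q/1, so P_min = 6
CS = (1/2) * 32/5 * (14 - 62/5) = 128/25
PS = (1/2) * 32/5 * (62/5 - 6) = 512/25
TS = CS + PS = 128/25 + 512/25 = 128/5

128/5


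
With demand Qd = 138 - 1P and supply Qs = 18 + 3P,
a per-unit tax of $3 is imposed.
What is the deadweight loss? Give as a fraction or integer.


Pre-tax equilibrium quantity: Q* = 108
Post-tax equilibrium quantity: Q_tax = 423/4
Reduction in quantity: Q* - Q_tax = 9/4
DWL = (1/2) * tax * (Q* - Q_tax)
DWL = (1/2) * 3 * 9/4 = 27/8

27/8


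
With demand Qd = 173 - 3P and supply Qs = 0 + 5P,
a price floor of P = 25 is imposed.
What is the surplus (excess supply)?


At P = 25:
Qd = 173 - 3*25 = 98
Qs = 0 + 5*25 = 125
Surplus = Qs - Qd = 125 - 98 = 27

27


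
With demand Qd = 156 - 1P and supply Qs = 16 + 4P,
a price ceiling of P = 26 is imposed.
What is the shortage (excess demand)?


At P = 26:
Qd = 156 - 1*26 = 130
Qs = 16 + 4*26 = 120
Shortage = Qd - Qs = 130 - 120 = 10

10


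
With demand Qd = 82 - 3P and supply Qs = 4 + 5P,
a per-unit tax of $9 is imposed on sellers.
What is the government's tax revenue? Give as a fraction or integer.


With tax on sellers, new supply: Qs' = 4 + 5(P - 9)
= 5P - 41
New equilibrium quantity:
Q_new = 287/8
Tax revenue = tax * Q_new = 9 * 287/8 = 2583/8

2583/8


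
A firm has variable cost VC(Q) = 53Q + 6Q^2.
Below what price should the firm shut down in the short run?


AVC(Q) = VC(Q)/Q = 53 + 6Q
AVC is increasing in Q, so minimum AVC is at Q -> 0+.
Min AVC = 53
The firm should shut down if P < 53.

53


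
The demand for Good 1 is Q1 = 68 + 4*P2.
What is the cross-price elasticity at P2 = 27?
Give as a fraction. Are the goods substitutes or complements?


dQ1/dP2 = 4
At P2 = 27: Q1 = 68 + 4*27 = 176
Exy = (dQ1/dP2)(P2/Q1) = 4 * 27 / 176 = 27/44
Since Exy > 0, the goods are substitutes.

27/44 (substitutes)


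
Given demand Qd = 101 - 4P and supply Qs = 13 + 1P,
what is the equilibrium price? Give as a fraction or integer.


At equilibrium, Qd = Qs.
101 - 4P = 13 + 1P
101 - 13 = 4P + 1P
88 = 5P
P* = 88/5 = 88/5

88/5


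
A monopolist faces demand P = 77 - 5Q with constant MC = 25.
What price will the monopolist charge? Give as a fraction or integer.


MR = 77 - 10Q
Set MR = MC: 77 - 10Q = 25
Q* = 26/5
Substitute into demand:
P* = 77 - 5*26/5 = 51

51


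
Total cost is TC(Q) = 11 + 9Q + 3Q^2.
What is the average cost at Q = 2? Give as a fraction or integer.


TC(2) = 11 + 9*2 + 3*2^2
TC(2) = 11 + 18 + 12 = 41
AC = TC/Q = 41/2 = 41/2

41/2


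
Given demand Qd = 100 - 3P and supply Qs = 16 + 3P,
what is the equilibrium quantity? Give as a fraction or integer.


First find equilibrium price:
100 - 3P = 16 + 3P
P* = 84/6 = 14
Then substitute into demand:
Q* = 100 - 3 * 14 = 58

58


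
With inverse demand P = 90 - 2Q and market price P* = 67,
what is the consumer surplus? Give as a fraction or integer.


Maximum willingness to pay (at Q=0): P_max = 90
Quantity demanded at P* = 67:
Q* = (90 - 67)/2 = 23/2
CS = (1/2) * Q* * (P_max - P*)
CS = (1/2) * 23/2 * (90 - 67)
CS = (1/2) * 23/2 * 23 = 529/4

529/4


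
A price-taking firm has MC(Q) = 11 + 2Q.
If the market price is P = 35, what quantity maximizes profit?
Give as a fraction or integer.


In perfect competition, profit is maximized where P = MC.
35 = 11 + 2Q
24 = 2Q
Q* = 24/2 = 12

12


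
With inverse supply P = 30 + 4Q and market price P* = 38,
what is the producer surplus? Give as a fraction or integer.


Minimum supply price (at Q=0): P_min = 30
Quantity supplied at P* = 38:
Q* = (38 - 30)/4 = 2
PS = (1/2) * Q* * (P* - P_min)
PS = (1/2) * 2 * (38 - 30)
PS = (1/2) * 2 * 8 = 8

8


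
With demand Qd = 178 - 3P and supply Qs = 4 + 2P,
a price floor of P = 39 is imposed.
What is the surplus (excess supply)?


At P = 39:
Qd = 178 - 3*39 = 61
Qs = 4 + 2*39 = 82
Surplus = Qs - Qd = 82 - 61 = 21

21


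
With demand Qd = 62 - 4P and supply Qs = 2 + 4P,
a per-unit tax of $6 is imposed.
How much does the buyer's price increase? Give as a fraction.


With a per-unit tax, the buyer's price increase depends on relative slopes.
Supply slope: d = 4, Demand slope: b = 4
Buyer's price increase = d * tax / (b + d)
= 4 * 6 / (4 + 4)
= 24 / 8 = 3

3


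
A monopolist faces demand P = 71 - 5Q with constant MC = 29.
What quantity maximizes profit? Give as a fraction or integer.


TR = P*Q = (71 - 5Q)Q = 71Q - 5Q^2
MR = dTR/dQ = 71 - 10Q
Set MR = MC:
71 - 10Q = 29
42 = 10Q
Q* = 42/10 = 21/5

21/5


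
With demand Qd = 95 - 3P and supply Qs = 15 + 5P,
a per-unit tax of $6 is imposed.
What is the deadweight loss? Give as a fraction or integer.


Pre-tax equilibrium quantity: Q* = 65
Post-tax equilibrium quantity: Q_tax = 215/4
Reduction in quantity: Q* - Q_tax = 45/4
DWL = (1/2) * tax * (Q* - Q_tax)
DWL = (1/2) * 6 * 45/4 = 135/4

135/4


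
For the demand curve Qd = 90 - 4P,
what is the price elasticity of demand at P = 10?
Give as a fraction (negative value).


dQ/dP = -4
At P = 10: Q = 90 - 4*10 = 50
E = (dQ/dP)(P/Q) = (-4)(10/50) = -4/5

-4/5


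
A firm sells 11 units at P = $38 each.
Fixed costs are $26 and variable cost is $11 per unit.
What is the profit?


Total Revenue = P * Q = 38 * 11 = $418
Total Cost = FC + VC*Q = 26 + 11*11 = $147
Profit = TR - TC = 418 - 147 = $271

$271


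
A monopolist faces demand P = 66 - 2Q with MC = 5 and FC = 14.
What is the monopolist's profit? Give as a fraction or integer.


MR = MC: 66 - 4Q = 5
Q* = 61/4
P* = 66 - 2*61/4 = 71/2
Profit = (P* - MC)*Q* - FC
= (71/2 - 5)*61/4 - 14
= 61/2*61/4 - 14
= 3721/8 - 14 = 3609/8

3609/8


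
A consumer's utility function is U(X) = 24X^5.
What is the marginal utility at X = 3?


MU = dU/dX = 24*5*X^(5-1)
MU = 120*X^4
At X = 3:
MU = 120 * 3^4
MU = 120 * 81 = 9720

9720


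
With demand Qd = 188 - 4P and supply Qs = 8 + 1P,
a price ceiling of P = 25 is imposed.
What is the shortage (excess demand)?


At P = 25:
Qd = 188 - 4*25 = 88
Qs = 8 + 1*25 = 33
Shortage = Qd - Qs = 88 - 33 = 55

55


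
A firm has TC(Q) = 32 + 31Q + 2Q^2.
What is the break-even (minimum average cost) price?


AC(Q) = 32/Q + 31 + 2Q
To minimize: dAC/dQ = -32/Q^2 + 2 = 0
Q^2 = 32/2 = 16
Q* = 4
Min AC = 32/4 + 31 + 2*4
Min AC = 8 + 31 + 8 = 47

47


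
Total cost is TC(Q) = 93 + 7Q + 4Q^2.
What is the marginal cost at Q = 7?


MC = dTC/dQ = 7 + 2*4*Q
At Q = 7:
MC = 7 + 8*7
MC = 7 + 56 = 63

63


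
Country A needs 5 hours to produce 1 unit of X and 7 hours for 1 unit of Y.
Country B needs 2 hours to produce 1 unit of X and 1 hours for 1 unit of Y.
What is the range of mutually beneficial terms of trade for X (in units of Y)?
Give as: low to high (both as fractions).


Opportunity cost of X for Country A = hours_X / hours_Y = 5/7 = 5/7 units of Y
Opportunity cost of X for Country B = hours_X / hours_Y = 2/1 = 2 units of Y
Terms of trade must be between the two opportunity costs.
Range: 5/7 to 2

5/7 to 2


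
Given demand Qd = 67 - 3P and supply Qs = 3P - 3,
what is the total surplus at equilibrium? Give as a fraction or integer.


Find equilibrium: 67 - 3P = 3P - 3
67 + 3 = 6P
P* = 70/6 = 35/3
Q* = 3*35/3 - 3 = 32
Inverse demand: P = 67/3 - Q/3, so P_max = 67/3
Inverse supply: P = 1 + Q/3, so P_min = 1
CS = (1/2) * 32 * (67/3 - 35/3) = 512/3
PS = (1/2) * 32 * (35/3 - 1) = 512/3
TS = CS + PS = 512/3 + 512/3 = 1024/3

1024/3


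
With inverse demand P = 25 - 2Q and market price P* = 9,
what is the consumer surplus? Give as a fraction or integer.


Maximum willingness to pay (at Q=0): P_max = 25
Quantity demanded at P* = 9:
Q* = (25 - 9)/2 = 8
CS = (1/2) * Q* * (P_max - P*)
CS = (1/2) * 8 * (25 - 9)
CS = (1/2) * 8 * 16 = 64

64


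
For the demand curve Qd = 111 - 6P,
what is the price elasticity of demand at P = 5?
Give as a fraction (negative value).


dQ/dP = -6
At P = 5: Q = 111 - 6*5 = 81
E = (dQ/dP)(P/Q) = (-6)(5/81) = -10/27

-10/27


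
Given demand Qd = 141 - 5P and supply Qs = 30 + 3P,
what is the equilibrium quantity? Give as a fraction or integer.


First find equilibrium price:
141 - 5P = 30 + 3P
P* = 111/8 = 111/8
Then substitute into demand:
Q* = 141 - 5 * 111/8 = 573/8

573/8


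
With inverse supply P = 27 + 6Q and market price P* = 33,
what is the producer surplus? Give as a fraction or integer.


Minimum supply price (at Q=0): P_min = 27
Quantity supplied at P* = 33:
Q* = (33 - 27)/6 = 1
PS = (1/2) * Q* * (P* - P_min)
PS = (1/2) * 1 * (33 - 27)
PS = (1/2) * 1 * 6 = 3

3


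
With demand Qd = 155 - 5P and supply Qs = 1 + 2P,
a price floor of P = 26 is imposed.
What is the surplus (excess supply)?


At P = 26:
Qd = 155 - 5*26 = 25
Qs = 1 + 2*26 = 53
Surplus = Qs - Qd = 53 - 25 = 28

28


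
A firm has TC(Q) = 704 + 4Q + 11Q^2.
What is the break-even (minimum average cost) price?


AC(Q) = 704/Q + 4 + 11Q
To minimize: dAC/dQ = -704/Q^2 + 11 = 0
Q^2 = 704/11 = 64
Q* = 8
Min AC = 704/8 + 4 + 11*8
Min AC = 88 + 4 + 88 = 180

180


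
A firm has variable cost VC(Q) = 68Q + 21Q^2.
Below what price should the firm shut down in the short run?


AVC(Q) = VC(Q)/Q = 68 + 21Q
AVC is increasing in Q, so minimum AVC is at Q -> 0+.
Min AVC = 68
The firm should shut down if P < 68.

68


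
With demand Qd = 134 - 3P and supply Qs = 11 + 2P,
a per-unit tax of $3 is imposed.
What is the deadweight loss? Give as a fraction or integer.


Pre-tax equilibrium quantity: Q* = 301/5
Post-tax equilibrium quantity: Q_tax = 283/5
Reduction in quantity: Q* - Q_tax = 18/5
DWL = (1/2) * tax * (Q* - Q_tax)
DWL = (1/2) * 3 * 18/5 = 27/5

27/5


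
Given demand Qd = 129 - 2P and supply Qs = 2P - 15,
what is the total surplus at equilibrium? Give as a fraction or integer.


Find equilibrium: 129 - 2P = 2P - 15
129 + 15 = 4P
P* = 144/4 = 36
Q* = 2*36 - 15 = 57
Inverse demand: P = 129/2 - Q/2, so P_max = 129/2
Inverse supply: P = 15/2 + Q/2, so P_min = 15/2
CS = (1/2) * 57 * (129/2 - 36) = 3249/4
PS = (1/2) * 57 * (36 - 15/2) = 3249/4
TS = CS + PS = 3249/4 + 3249/4 = 3249/2

3249/2


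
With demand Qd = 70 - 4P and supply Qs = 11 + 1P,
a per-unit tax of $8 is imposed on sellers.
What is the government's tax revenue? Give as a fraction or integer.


With tax on sellers, new supply: Qs' = 11 + 1(P - 8)
= 3 + 1P
New equilibrium quantity:
Q_new = 82/5
Tax revenue = tax * Q_new = 8 * 82/5 = 656/5

656/5


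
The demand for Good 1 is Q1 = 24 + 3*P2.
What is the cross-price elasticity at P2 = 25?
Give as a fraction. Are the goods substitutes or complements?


dQ1/dP2 = 3
At P2 = 25: Q1 = 24 + 3*25 = 99
Exy = (dQ1/dP2)(P2/Q1) = 3 * 25 / 99 = 25/33
Since Exy > 0, the goods are substitutes.

25/33 (substitutes)


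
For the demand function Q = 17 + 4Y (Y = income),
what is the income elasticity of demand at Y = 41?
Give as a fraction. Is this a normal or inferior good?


dQ/dY = 4
At Y = 41: Q = 17 + 4*41 = 181
Ey = (dQ/dY)(Y/Q) = 4 * 41 / 181 = 164/181
Since Ey > 0, this is a normal good.

164/181 (normal good)


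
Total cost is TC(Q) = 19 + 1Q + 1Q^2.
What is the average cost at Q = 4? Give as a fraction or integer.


TC(4) = 19 + 1*4 + 1*4^2
TC(4) = 19 + 4 + 16 = 39
AC = TC/Q = 39/4 = 39/4

39/4


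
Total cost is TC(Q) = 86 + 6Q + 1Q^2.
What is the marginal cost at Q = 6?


MC = dTC/dQ = 6 + 2*1*Q
At Q = 6:
MC = 6 + 2*6
MC = 6 + 12 = 18

18


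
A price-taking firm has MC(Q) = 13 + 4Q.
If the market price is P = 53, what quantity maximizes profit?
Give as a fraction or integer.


In perfect competition, profit is maximized where P = MC.
53 = 13 + 4Q
40 = 4Q
Q* = 40/4 = 10

10


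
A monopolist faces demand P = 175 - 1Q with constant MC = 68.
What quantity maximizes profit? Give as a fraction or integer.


TR = P*Q = (175 - 1Q)Q = 175Q - 1Q^2
MR = dTR/dQ = 175 - 2Q
Set MR = MC:
175 - 2Q = 68
107 = 2Q
Q* = 107/2 = 107/2

107/2


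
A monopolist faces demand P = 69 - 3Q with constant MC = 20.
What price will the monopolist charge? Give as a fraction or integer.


MR = 69 - 6Q
Set MR = MC: 69 - 6Q = 20
Q* = 49/6
Substitute into demand:
P* = 69 - 3*49/6 = 89/2

89/2


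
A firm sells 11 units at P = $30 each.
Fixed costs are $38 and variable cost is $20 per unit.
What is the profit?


Total Revenue = P * Q = 30 * 11 = $330
Total Cost = FC + VC*Q = 38 + 20*11 = $258
Profit = TR - TC = 330 - 258 = $72

$72


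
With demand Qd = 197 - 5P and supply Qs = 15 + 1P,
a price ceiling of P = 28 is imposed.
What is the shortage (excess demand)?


At P = 28:
Qd = 197 - 5*28 = 57
Qs = 15 + 1*28 = 43
Shortage = Qd - Qs = 57 - 43 = 14

14


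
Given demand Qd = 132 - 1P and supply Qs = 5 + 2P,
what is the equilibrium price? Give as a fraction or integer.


At equilibrium, Qd = Qs.
132 - 1P = 5 + 2P
132 - 5 = 1P + 2P
127 = 3P
P* = 127/3 = 127/3

127/3


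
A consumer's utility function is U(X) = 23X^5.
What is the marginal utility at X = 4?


MU = dU/dX = 23*5*X^(5-1)
MU = 115*X^4
At X = 4:
MU = 115 * 4^4
MU = 115 * 256 = 29440

29440


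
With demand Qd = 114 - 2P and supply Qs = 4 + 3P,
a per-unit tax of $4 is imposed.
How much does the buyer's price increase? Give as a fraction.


With a per-unit tax, the buyer's price increase depends on relative slopes.
Supply slope: d = 3, Demand slope: b = 2
Buyer's price increase = d * tax / (b + d)
= 3 * 4 / (2 + 3)
= 12 / 5 = 12/5

12/5


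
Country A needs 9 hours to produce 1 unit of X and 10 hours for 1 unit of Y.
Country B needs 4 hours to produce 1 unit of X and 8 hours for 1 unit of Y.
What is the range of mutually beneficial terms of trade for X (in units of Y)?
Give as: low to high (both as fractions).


Opportunity cost of X for Country A = hours_X / hours_Y = 9/10 = 9/10 units of Y
Opportunity cost of X for Country B = hours_X / hours_Y = 4/8 = 1/2 units of Y
Terms of trade must be between the two opportunity costs.
Range: 1/2 to 9/10

1/2 to 9/10


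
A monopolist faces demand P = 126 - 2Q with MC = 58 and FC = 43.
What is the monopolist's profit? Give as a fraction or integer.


MR = MC: 126 - 4Q = 58
Q* = 17
P* = 126 - 2*17 = 92
Profit = (P* - MC)*Q* - FC
= (92 - 58)*17 - 43
= 34*17 - 43
= 578 - 43 = 535

535


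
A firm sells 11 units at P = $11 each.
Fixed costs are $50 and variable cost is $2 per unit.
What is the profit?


Total Revenue = P * Q = 11 * 11 = $121
Total Cost = FC + VC*Q = 50 + 2*11 = $72
Profit = TR - TC = 121 - 72 = $49

$49


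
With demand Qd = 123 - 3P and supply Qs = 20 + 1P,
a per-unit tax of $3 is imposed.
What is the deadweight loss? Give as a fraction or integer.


Pre-tax equilibrium quantity: Q* = 183/4
Post-tax equilibrium quantity: Q_tax = 87/2
Reduction in quantity: Q* - Q_tax = 9/4
DWL = (1/2) * tax * (Q* - Q_tax)
DWL = (1/2) * 3 * 9/4 = 27/8

27/8


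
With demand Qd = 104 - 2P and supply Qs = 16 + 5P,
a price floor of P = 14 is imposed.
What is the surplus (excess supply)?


At P = 14:
Qd = 104 - 2*14 = 76
Qs = 16 + 5*14 = 86
Surplus = Qs - Qd = 86 - 76 = 10

10


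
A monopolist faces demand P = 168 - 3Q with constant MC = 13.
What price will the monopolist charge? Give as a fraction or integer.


MR = 168 - 6Q
Set MR = MC: 168 - 6Q = 13
Q* = 155/6
Substitute into demand:
P* = 168 - 3*155/6 = 181/2

181/2


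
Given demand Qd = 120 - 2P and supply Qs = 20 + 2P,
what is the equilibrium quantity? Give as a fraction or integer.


First find equilibrium price:
120 - 2P = 20 + 2P
P* = 100/4 = 25
Then substitute into demand:
Q* = 120 - 2 * 25 = 70

70


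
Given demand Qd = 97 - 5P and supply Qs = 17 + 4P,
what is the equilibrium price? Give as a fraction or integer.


At equilibrium, Qd = Qs.
97 - 5P = 17 + 4P
97 - 17 = 5P + 4P
80 = 9P
P* = 80/9 = 80/9

80/9


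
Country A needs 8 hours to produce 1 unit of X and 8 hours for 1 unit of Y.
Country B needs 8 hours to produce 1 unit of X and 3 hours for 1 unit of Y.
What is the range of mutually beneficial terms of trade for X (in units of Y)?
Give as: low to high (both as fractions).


Opportunity cost of X for Country A = hours_X / hours_Y = 8/8 = 1 units of Y
Opportunity cost of X for Country B = hours_X / hours_Y = 8/3 = 8/3 units of Y
Terms of trade must be between the two opportunity costs.
Range: 1 to 8/3

1 to 8/3


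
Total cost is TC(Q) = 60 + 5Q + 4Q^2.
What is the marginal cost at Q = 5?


MC = dTC/dQ = 5 + 2*4*Q
At Q = 5:
MC = 5 + 8*5
MC = 5 + 40 = 45

45


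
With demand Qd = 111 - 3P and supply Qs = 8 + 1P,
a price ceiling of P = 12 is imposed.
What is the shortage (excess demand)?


At P = 12:
Qd = 111 - 3*12 = 75
Qs = 8 + 1*12 = 20
Shortage = Qd - Qs = 75 - 20 = 55

55


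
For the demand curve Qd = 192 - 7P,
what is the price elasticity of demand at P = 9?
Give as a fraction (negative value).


dQ/dP = -7
At P = 9: Q = 192 - 7*9 = 129
E = (dQ/dP)(P/Q) = (-7)(9/129) = -21/43

-21/43


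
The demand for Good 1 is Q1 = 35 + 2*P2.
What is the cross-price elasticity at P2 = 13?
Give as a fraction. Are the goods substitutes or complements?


dQ1/dP2 = 2
At P2 = 13: Q1 = 35 + 2*13 = 61
Exy = (dQ1/dP2)(P2/Q1) = 2 * 13 / 61 = 26/61
Since Exy > 0, the goods are substitutes.

26/61 (substitutes)


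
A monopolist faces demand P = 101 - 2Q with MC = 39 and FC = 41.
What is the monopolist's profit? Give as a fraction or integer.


MR = MC: 101 - 4Q = 39
Q* = 31/2
P* = 101 - 2*31/2 = 70
Profit = (P* - MC)*Q* - FC
= (70 - 39)*31/2 - 41
= 31*31/2 - 41
= 961/2 - 41 = 879/2

879/2


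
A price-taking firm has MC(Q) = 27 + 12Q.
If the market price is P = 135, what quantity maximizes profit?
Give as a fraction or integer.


In perfect competition, profit is maximized where P = MC.
135 = 27 + 12Q
108 = 12Q
Q* = 108/12 = 9

9


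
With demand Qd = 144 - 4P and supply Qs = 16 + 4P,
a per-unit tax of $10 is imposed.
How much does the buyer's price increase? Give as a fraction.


With a per-unit tax, the buyer's price increase depends on relative slopes.
Supply slope: d = 4, Demand slope: b = 4
Buyer's price increase = d * tax / (b + d)
= 4 * 10 / (4 + 4)
= 40 / 8 = 5

5


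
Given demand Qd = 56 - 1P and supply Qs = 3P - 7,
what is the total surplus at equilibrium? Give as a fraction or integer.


Find equilibrium: 56 - 1P = 3P - 7
56 + 7 = 4P
P* = 63/4 = 63/4
Q* = 3*63/4 - 7 = 161/4
Inverse demand: P = 56 - Q/1, so P_max = 56
Inverse supply: P = 7/3 + Q/3, so P_min = 7/3
CS = (1/2) * 161/4 * (56 - 63/4) = 25921/32
PS = (1/2) * 161/4 * (63/4 - 7/3) = 25921/96
TS = CS + PS = 25921/32 + 25921/96 = 25921/24

25921/24


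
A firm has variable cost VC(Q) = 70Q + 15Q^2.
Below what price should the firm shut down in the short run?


AVC(Q) = VC(Q)/Q = 70 + 15Q
AVC is increasing in Q, so minimum AVC is at Q -> 0+.
Min AVC = 70
The firm should shut down if P < 70.

70


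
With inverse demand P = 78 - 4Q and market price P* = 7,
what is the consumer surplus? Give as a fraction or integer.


Maximum willingness to pay (at Q=0): P_max = 78
Quantity demanded at P* = 7:
Q* = (78 - 7)/4 = 71/4
CS = (1/2) * Q* * (P_max - P*)
CS = (1/2) * 71/4 * (78 - 7)
CS = (1/2) * 71/4 * 71 = 5041/8

5041/8


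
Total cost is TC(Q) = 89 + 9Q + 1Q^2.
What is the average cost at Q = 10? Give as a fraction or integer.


TC(10) = 89 + 9*10 + 1*10^2
TC(10) = 89 + 90 + 100 = 279
AC = TC/Q = 279/10 = 279/10

279/10


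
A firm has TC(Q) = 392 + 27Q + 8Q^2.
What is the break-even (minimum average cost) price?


AC(Q) = 392/Q + 27 + 8Q
To minimize: dAC/dQ = -392/Q^2 + 8 = 0
Q^2 = 392/8 = 49
Q* = 7
Min AC = 392/7 + 27 + 8*7
Min AC = 56 + 27 + 56 = 139

139


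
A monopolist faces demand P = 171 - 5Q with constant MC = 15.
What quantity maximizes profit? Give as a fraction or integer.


TR = P*Q = (171 - 5Q)Q = 171Q - 5Q^2
MR = dTR/dQ = 171 - 10Q
Set MR = MC:
171 - 10Q = 15
156 = 10Q
Q* = 156/10 = 78/5

78/5


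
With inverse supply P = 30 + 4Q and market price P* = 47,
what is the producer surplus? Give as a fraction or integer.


Minimum supply price (at Q=0): P_min = 30
Quantity supplied at P* = 47:
Q* = (47 - 30)/4 = 17/4
PS = (1/2) * Q* * (P* - P_min)
PS = (1/2) * 17/4 * (47 - 30)
PS = (1/2) * 17/4 * 17 = 289/8

289/8


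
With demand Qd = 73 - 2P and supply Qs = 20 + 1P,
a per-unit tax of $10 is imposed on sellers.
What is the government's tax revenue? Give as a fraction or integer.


With tax on sellers, new supply: Qs' = 20 + 1(P - 10)
= 10 + 1P
New equilibrium quantity:
Q_new = 31
Tax revenue = tax * Q_new = 10 * 31 = 310

310


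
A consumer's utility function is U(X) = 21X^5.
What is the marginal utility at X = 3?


MU = dU/dX = 21*5*X^(5-1)
MU = 105*X^4
At X = 3:
MU = 105 * 3^4
MU = 105 * 81 = 8505

8505


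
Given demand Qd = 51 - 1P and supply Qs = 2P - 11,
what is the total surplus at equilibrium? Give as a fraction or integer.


Find equilibrium: 51 - 1P = 2P - 11
51 + 11 = 3P
P* = 62/3 = 62/3
Q* = 2*62/3 - 11 = 91/3
Inverse demand: P = 51 - Q/1, so P_max = 51
Inverse supply: P = 11/2 + Q/2, so P_min = 11/2
CS = (1/2) * 91/3 * (51 - 62/3) = 8281/18
PS = (1/2) * 91/3 * (62/3 - 11/2) = 8281/36
TS = CS + PS = 8281/18 + 8281/36 = 8281/12

8281/12


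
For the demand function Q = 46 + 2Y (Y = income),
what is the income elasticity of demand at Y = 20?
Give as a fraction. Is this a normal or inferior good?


dQ/dY = 2
At Y = 20: Q = 46 + 2*20 = 86
Ey = (dQ/dY)(Y/Q) = 2 * 20 / 86 = 20/43
Since Ey > 0, this is a normal good.

20/43 (normal good)


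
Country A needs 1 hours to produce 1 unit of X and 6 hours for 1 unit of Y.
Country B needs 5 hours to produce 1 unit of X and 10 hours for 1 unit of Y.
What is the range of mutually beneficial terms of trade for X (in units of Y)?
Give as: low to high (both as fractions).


Opportunity cost of X for Country A = hours_X / hours_Y = 1/6 = 1/6 units of Y
Opportunity cost of X for Country B = hours_X / hours_Y = 5/10 = 1/2 units of Y
Terms of trade must be between the two opportunity costs.
Range: 1/6 to 1/2

1/6 to 1/2


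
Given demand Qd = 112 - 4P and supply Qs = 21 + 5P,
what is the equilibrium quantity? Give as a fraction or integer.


First find equilibrium price:
112 - 4P = 21 + 5P
P* = 91/9 = 91/9
Then substitute into demand:
Q* = 112 - 4 * 91/9 = 644/9

644/9


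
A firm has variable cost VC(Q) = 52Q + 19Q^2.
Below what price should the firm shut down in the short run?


AVC(Q) = VC(Q)/Q = 52 + 19Q
AVC is increasing in Q, so minimum AVC is at Q -> 0+.
Min AVC = 52
The firm should shut down if P < 52.

52


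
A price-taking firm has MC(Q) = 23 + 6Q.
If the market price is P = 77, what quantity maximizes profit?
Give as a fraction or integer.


In perfect competition, profit is maximized where P = MC.
77 = 23 + 6Q
54 = 6Q
Q* = 54/6 = 9

9


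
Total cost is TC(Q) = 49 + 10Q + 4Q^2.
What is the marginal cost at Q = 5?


MC = dTC/dQ = 10 + 2*4*Q
At Q = 5:
MC = 10 + 8*5
MC = 10 + 40 = 50

50


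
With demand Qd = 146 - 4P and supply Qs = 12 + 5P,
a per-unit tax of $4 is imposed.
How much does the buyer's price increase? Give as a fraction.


With a per-unit tax, the buyer's price increase depends on relative slopes.
Supply slope: d = 5, Demand slope: b = 4
Buyer's price increase = d * tax / (b + d)
= 5 * 4 / (4 + 5)
= 20 / 9 = 20/9

20/9


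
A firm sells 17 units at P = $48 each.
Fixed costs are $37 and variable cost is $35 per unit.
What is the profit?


Total Revenue = P * Q = 48 * 17 = $816
Total Cost = FC + VC*Q = 37 + 35*17 = $632
Profit = TR - TC = 816 - 632 = $184

$184


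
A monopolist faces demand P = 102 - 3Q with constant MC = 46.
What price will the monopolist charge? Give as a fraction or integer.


MR = 102 - 6Q
Set MR = MC: 102 - 6Q = 46
Q* = 28/3
Substitute into demand:
P* = 102 - 3*28/3 = 74

74


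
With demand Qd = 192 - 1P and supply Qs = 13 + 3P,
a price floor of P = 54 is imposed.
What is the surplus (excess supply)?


At P = 54:
Qd = 192 - 1*54 = 138
Qs = 13 + 3*54 = 175
Surplus = Qs - Qd = 175 - 138 = 37

37


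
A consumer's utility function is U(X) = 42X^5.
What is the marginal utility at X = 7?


MU = dU/dX = 42*5*X^(5-1)
MU = 210*X^4
At X = 7:
MU = 210 * 7^4
MU = 210 * 2401 = 504210

504210


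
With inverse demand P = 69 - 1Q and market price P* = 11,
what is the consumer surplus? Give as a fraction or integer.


Maximum willingness to pay (at Q=0): P_max = 69
Quantity demanded at P* = 11:
Q* = (69 - 11)/1 = 58
CS = (1/2) * Q* * (P_max - P*)
CS = (1/2) * 58 * (69 - 11)
CS = (1/2) * 58 * 58 = 1682

1682


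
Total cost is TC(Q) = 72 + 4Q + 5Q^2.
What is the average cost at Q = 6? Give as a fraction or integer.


TC(6) = 72 + 4*6 + 5*6^2
TC(6) = 72 + 24 + 180 = 276
AC = TC/Q = 276/6 = 46

46


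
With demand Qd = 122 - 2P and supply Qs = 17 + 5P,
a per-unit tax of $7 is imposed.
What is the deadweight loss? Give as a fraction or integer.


Pre-tax equilibrium quantity: Q* = 92
Post-tax equilibrium quantity: Q_tax = 82
Reduction in quantity: Q* - Q_tax = 10
DWL = (1/2) * tax * (Q* - Q_tax)
DWL = (1/2) * 7 * 10 = 35

35


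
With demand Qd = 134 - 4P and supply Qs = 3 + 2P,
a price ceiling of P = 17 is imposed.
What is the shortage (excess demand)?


At P = 17:
Qd = 134 - 4*17 = 66
Qs = 3 + 2*17 = 37
Shortage = Qd - Qs = 66 - 37 = 29

29


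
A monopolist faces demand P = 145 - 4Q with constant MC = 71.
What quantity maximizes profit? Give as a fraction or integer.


TR = P*Q = (145 - 4Q)Q = 145Q - 4Q^2
MR = dTR/dQ = 145 - 8Q
Set MR = MC:
145 - 8Q = 71
74 = 8Q
Q* = 74/8 = 37/4

37/4


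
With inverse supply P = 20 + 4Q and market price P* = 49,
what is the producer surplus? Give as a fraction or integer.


Minimum supply price (at Q=0): P_min = 20
Quantity supplied at P* = 49:
Q* = (49 - 20)/4 = 29/4
PS = (1/2) * Q* * (P* - P_min)
PS = (1/2) * 29/4 * (49 - 20)
PS = (1/2) * 29/4 * 29 = 841/8

841/8


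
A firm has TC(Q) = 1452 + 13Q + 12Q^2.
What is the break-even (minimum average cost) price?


AC(Q) = 1452/Q + 13 + 12Q
To minimize: dAC/dQ = -1452/Q^2 + 12 = 0
Q^2 = 1452/12 = 121
Q* = 11
Min AC = 1452/11 + 13 + 12*11
Min AC = 132 + 13 + 132 = 277

277


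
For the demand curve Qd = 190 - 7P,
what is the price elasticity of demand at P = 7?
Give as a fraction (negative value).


dQ/dP = -7
At P = 7: Q = 190 - 7*7 = 141
E = (dQ/dP)(P/Q) = (-7)(7/141) = -49/141

-49/141


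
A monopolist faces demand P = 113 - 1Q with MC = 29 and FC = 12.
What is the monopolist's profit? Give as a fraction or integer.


MR = MC: 113 - 2Q = 29
Q* = 42
P* = 113 - 1*42 = 71
Profit = (P* - MC)*Q* - FC
= (71 - 29)*42 - 12
= 42*42 - 12
= 1764 - 12 = 1752

1752


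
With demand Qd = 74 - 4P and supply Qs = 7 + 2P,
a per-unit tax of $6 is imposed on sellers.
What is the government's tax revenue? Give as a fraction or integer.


With tax on sellers, new supply: Qs' = 7 + 2(P - 6)
= 2P - 5
New equilibrium quantity:
Q_new = 64/3
Tax revenue = tax * Q_new = 6 * 64/3 = 128

128


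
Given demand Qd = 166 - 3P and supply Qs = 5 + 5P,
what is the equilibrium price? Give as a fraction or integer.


At equilibrium, Qd = Qs.
166 - 3P = 5 + 5P
166 - 5 = 3P + 5P
161 = 8P
P* = 161/8 = 161/8

161/8


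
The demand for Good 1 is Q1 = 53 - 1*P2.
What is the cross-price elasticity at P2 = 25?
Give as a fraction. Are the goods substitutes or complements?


dQ1/dP2 = -1
At P2 = 25: Q1 = 53 - 1*25 = 28
Exy = (dQ1/dP2)(P2/Q1) = -1 * 25 / 28 = -25/28
Since Exy < 0, the goods are complements.

-25/28 (complements)


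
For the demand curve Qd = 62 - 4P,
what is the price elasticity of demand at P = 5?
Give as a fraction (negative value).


dQ/dP = -4
At P = 5: Q = 62 - 4*5 = 42
E = (dQ/dP)(P/Q) = (-4)(5/42) = -10/21

-10/21


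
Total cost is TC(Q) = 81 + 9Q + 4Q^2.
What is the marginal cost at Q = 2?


MC = dTC/dQ = 9 + 2*4*Q
At Q = 2:
MC = 9 + 8*2
MC = 9 + 16 = 25

25


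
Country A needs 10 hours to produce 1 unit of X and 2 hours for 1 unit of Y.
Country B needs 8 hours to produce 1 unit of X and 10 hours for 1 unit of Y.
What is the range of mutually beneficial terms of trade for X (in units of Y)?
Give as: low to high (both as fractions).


Opportunity cost of X for Country A = hours_X / hours_Y = 10/2 = 5 units of Y
Opportunity cost of X for Country B = hours_X / hours_Y = 8/10 = 4/5 units of Y
Terms of trade must be between the two opportunity costs.
Range: 4/5 to 5

4/5 to 5


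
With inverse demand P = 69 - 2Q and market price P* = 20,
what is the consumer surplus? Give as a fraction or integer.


Maximum willingness to pay (at Q=0): P_max = 69
Quantity demanded at P* = 20:
Q* = (69 - 20)/2 = 49/2
CS = (1/2) * Q* * (P_max - P*)
CS = (1/2) * 49/2 * (69 - 20)
CS = (1/2) * 49/2 * 49 = 2401/4

2401/4
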